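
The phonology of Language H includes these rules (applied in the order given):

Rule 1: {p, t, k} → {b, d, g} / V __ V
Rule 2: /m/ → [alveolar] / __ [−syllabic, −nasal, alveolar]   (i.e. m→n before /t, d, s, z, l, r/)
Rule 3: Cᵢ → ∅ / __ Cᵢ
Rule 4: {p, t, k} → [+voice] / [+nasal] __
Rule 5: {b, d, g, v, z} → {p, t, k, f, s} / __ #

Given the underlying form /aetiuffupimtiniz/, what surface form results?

Rule 1 (intervocalic voicing): /t/ is a voiceless stop between vowels /e/ and /i/, so it voices to [d]. /p/ is a voiceless stop between vowels /u/ and /i/, so it voices to [b]. /aetiuffupimtiniz/ → aediuffubimtiniz.
Rule 2 (nasal place assimilation): /m/ precedes the alveolar consonant /t/, so it assimilates in place to [n]. /aediuffubimtiniz/ → aediuffubintiniz.
Rule 3 (degemination): /ff/ is a geminate; the first /f/ deletes. /aediuffubintiniz/ → aediufubintiniz.
Rule 4 (post-nasal voicing): /t/ is a voiceless stop immediately after the nasal /n/, so it voices to [d]. /aediufubintiniz/ → aediufubindiniz.
Rule 5 (final devoicing): /z/ is a voiced obstruent in word-final position, so it devoices to [s]. /aediufubindiniz/ → aediufubindinis.

aediufubindinis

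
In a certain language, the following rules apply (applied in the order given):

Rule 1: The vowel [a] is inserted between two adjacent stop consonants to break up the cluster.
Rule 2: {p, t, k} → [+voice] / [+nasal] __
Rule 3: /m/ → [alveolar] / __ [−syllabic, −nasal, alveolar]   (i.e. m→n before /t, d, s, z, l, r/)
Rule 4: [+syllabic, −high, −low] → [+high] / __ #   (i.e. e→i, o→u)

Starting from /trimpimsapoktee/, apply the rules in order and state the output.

Rule 1 (stop-cluster a-epenthesis): /k/ and /t/ form a stop–stop cluster, so [a] is inserted between them. /trimpimsapoktee/ → trimpimsapokatee.
Rule 2 (post-nasal voicing): /p/ is a voiceless stop immediately after the nasal /m/, so it voices to [b]. /trimpimsapokatee/ → trimbimsapokatee.
Rule 3 (nasal place assimilation): /m/ precedes the alveolar consonant /s/, so it assimilates in place to [n]. /trimbimsapokatee/ → trimbinsapokatee.
Rule 4 (final vowel raising): /e/ is a mid vowel in word-final position, so it raises to [i]. /trimbinsapokatee/ → trimbinsapokatei.

trimbinsapokatei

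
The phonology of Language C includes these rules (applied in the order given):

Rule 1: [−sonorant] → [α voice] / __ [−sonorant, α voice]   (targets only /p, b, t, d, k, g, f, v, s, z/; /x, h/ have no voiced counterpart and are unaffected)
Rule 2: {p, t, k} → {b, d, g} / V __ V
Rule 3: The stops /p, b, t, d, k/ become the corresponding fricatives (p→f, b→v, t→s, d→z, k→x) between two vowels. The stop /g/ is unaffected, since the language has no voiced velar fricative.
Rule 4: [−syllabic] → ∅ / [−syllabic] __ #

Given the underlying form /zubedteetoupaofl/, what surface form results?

zuvetteezouvaof

Rule 1 (regressive voicing assimilation): /d/ precedes the voiceless obstruent /t/, so it devoices to [t] by assimilation. /zubedteetoupaofl/ → zubetteetoupaofl.
Rule 2 (intervocalic voicing): /t/ is a voiceless stop between vowels /e/ and /o/, so it voices to [d]. /p/ is a voiceless stop between vowels /u/ and /a/, so it voices to [b]. /zubetteetoupaofl/ → zubetteedoubaofl.
Rule 3 (intervocalic spirantization): /b/ is a stop between vowels /u/ and /e/, so it spirantizes to the fricative [v]. /d/ is a stop between vowels /e/ and /o/, so it spirantizes to the fricative [z]. /b/ is a stop between vowels /u/ and /a/, so it spirantizes to the fricative [v]. /zubetteedoubaofl/ → zuvetteezouvaofl.
Rule 4 (final cluster simplification): /l/ is the second consonant of a word-final cluster /fl/, so it deletes. /zuvetteezouvaofl/ → zuvetteezouvaof.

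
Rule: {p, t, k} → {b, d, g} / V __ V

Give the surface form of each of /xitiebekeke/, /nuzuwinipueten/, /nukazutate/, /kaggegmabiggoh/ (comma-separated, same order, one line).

xidiebegege, nuzuwinibueden, nugazudade, kaggegmabiggoh

/xitiebekeke/: /t/ is a voiceless stop between vowels /i/ and /i/, so it voices to [d]. /k/ is a voiceless stop between vowels /e/ and /e/, so it voices to [g]. /k/ is a voiceless stop between vowels /e/ and /e/, so it voices to [g]. → [xidiebegege].
/nuzuwinipueten/: /p/ is a voiceless stop between vowels /i/ and /u/, so it voices to [b]. /t/ is a voiceless stop between vowels /e/ and /e/, so it voices to [d]. → [nuzuwinibueden].
/nukazutate/: /k/ is a voiceless stop between vowels /u/ and /a/, so it voices to [g]. /t/ is a voiceless stop between vowels /u/ and /a/, so it voices to [d]. /t/ is a voiceless stop between vowels /a/ and /e/, so it voices to [d]. → [nugazudade].
/kaggegmabiggoh/: the rule's environment is not met; surfaces unchanged as [kaggegmabiggoh].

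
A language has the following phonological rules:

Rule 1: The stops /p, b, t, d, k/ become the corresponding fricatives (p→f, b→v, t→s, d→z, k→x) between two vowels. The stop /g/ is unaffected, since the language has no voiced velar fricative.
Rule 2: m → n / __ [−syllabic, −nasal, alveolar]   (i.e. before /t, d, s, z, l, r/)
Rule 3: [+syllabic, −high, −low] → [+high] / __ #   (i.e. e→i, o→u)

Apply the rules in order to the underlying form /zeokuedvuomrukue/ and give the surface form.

Rule 1 (intervocalic spirantization): /k/ is a stop between vowels /o/ and /u/, so it spirantizes to the fricative [x]. /k/ is a stop between vowels /u/ and /u/, so it spirantizes to the fricative [x]. /zeokuedvuomrukue/ → zeoxuedvuomruxue.
Rule 2 (nasal place assimilation): /m/ precedes the alveolar consonant /r/, so it assimilates in place to [n]. /zeoxuedvuomruxue/ → zeoxuedvuonruxue.
Rule 3 (final vowel raising): /e/ is a mid vowel in word-final position, so it raises to [i]. /zeoxuedvuonruxue/ → zeoxuedvuonruxui.

zeoxuedvuonruxui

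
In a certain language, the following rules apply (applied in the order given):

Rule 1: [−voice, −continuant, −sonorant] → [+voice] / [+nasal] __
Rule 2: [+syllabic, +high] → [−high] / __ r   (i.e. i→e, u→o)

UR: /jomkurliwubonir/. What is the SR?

jomgorliwuboner

Rule 1 (post-nasal voicing): /k/ is a voiceless stop immediately after the nasal /m/, so it voices to [g]. /jomkurliwubonir/ → jomgurliwubonir.
Rule 2 (pre-rhotic lowering): /u/ is a high vowel immediately before /r/, so it lowers to [o]. /i/ is a high vowel immediately before /r/, so it lowers to [e]. /jomgurliwubonir/ → jomgorliwuboner.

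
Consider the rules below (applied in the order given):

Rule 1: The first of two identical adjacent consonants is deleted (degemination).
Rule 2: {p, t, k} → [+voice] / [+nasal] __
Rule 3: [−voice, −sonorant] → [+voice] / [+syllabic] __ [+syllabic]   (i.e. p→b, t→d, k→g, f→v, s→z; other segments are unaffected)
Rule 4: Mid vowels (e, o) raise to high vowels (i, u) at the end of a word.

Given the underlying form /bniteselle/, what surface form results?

bnidezeli

Rule 1 (degemination): /ll/ is a geminate; the first /l/ deletes. /bniteselle/ → bnitesele.
Rule 2 (post-nasal voicing): no segment meets the environment; /bnitesele/ is unchanged.
Rule 3 (intervocalic voicing): /t/ is a voiceless obstruent between vowels /i/ and /e/, so it voices to [d]. /s/ is a voiceless obstruent between vowels /e/ and /e/, so it voices to [z]. /bnitesele/ → bnidezele.
Rule 4 (final vowel raising): /e/ is a mid vowel in word-final position, so it raises to [i]. /bnidezele/ → bnidezeli.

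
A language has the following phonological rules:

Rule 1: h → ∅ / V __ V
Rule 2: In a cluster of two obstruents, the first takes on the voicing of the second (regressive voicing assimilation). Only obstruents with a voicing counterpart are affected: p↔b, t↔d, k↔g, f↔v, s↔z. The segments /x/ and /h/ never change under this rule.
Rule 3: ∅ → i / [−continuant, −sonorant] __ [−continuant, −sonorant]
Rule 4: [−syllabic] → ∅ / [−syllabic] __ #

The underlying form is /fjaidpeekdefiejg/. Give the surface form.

Rule 1 (intervocalic h-deletion): no segment meets the environment; /fjaidpeekdefiejg/ is unchanged.
Rule 2 (regressive voicing assimilation): /d/ precedes the voiceless obstruent /p/, so it devoices to [t] by assimilation. /k/ precedes the voiced obstruent /d/, so it voices to [g] by assimilation. /fjaidpeekdefiejg/ → fjaitpeegdefiejg.
Rule 3 (stop-cluster i-epenthesis): /t/ and /p/ form a stop–stop cluster, so [i] is inserted between them. /g/ and /d/ form a stop–stop cluster, so [i] is inserted between them. /fjaitpeegdefiejg/ → fjaitipeegidefiejg.
Rule 4 (final cluster simplification): /g/ is the second consonant of a word-final cluster /jg/, so it deletes. /fjaitipeegidefiejg/ → fjaitipeegidefiej.

fjaitipeegidefiej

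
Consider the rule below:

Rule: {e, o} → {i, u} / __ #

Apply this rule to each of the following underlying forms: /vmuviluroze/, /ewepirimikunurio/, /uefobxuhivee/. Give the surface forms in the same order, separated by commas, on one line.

/vmuviluroze/: /e/ is a mid vowel in word-final position, so it raises to [i]. → [vmuvilurozi].
/ewepirimikunurio/: /o/ is a mid vowel in word-final position, so it raises to [u]. → [ewepirimikunuriu].
/uefobxuhivee/: /e/ is a mid vowel in word-final position, so it raises to [i]. → [uefobxuhivei].

vmuvilurozi, ewepirimikunuriu, uefobxuhivei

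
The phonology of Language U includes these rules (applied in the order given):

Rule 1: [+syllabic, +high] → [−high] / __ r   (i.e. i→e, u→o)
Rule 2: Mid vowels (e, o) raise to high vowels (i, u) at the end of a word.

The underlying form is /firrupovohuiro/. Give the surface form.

ferrupovohueru

Rule 1 (pre-rhotic lowering): /i/ is a high vowel immediately before /r/, so it lowers to [e]. /i/ is a high vowel immediately before /r/, so it lowers to [e]. /firrupovohuiro/ → ferrupovohuero.
Rule 2 (final vowel raising): /o/ is a mid vowel in word-final position, so it raises to [u]. /ferrupovohuero/ → ferrupovohueru.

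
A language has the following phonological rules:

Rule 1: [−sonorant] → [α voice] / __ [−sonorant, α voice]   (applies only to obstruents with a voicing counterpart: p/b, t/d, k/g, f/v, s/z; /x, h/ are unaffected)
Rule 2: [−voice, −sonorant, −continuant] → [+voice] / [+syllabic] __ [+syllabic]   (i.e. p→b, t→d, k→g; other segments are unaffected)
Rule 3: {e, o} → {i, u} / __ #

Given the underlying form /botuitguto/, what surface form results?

Rule 1 (regressive voicing assimilation): /t/ precedes the voiced obstruent /g/, so it voices to [d] by assimilation. /botuitguto/ → botuidguto.
Rule 2 (intervocalic voicing): /t/ is a voiceless stop between vowels /o/ and /u/, so it voices to [d]. /t/ is a voiceless stop between vowels /u/ and /o/, so it voices to [d]. /botuidguto/ → boduidgudo.
Rule 3 (final vowel raising): /o/ is a mid vowel in word-final position, so it raises to [u]. /boduidgudo/ → boduidgudu.

boduidgudu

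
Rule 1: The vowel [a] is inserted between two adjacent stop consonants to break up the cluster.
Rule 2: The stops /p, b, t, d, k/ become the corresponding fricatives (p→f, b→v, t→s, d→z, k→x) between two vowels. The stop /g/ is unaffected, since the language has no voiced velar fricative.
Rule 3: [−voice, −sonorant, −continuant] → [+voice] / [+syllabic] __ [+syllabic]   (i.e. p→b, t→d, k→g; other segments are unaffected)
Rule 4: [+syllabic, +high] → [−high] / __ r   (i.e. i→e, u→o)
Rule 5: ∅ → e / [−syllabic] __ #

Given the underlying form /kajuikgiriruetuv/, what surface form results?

Rule 1 (stop-cluster a-epenthesis): /k/ and /g/ form a stop–stop cluster, so [a] is inserted between them. /kajuikgiriruetuv/ → kajuikagiriruetuv.
Rule 2 (intervocalic spirantization): /k/ is a stop between vowels /i/ and /a/, so it spirantizes to the fricative [x]. /t/ is a stop between vowels /e/ and /u/, so it spirantizes to the fricative [s]. /kajuikagiriruetuv/ → kajuixagiriruesuv.
Rule 3 (intervocalic voicing): no segment meets the environment; /kajuixagiriruesuv/ is unchanged.
Rule 4 (pre-rhotic lowering): /i/ is a high vowel immediately before /r/, so it lowers to [e]. /i/ is a high vowel immediately before /r/, so it lowers to [e]. /kajuixagiriruesuv/ → kajuixagereruesuv.
Rule 5 (final e-epenthesis): the form ends in the consonant /v/, so [e] is inserted word-finally. /kajuixagereruesuv/ → kajuixagereruesuve.

kajuixagereruesuve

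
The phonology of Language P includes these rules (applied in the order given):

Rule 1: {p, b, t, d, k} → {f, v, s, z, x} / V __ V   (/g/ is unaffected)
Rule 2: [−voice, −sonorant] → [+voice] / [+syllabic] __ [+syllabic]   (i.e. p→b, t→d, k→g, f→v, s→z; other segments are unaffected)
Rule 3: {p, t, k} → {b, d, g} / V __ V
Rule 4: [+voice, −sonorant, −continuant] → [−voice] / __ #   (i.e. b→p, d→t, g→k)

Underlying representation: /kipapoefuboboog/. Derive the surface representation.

kivavoevuvovook

Rule 1 (intervocalic spirantization): /p/ is a stop between vowels /i/ and /a/, so it spirantizes to the fricative [f]. /p/ is a stop between vowels /a/ and /o/, so it spirantizes to the fricative [f]. /b/ is a stop between vowels /u/ and /o/, so it spirantizes to the fricative [v]. /b/ is a stop between vowels /o/ and /o/, so it spirantizes to the fricative [v]. /kipapoefuboboog/ → kifafoefuvovoog.
Rule 2 (intervocalic voicing): /f/ is a voiceless obstruent between vowels /i/ and /a/, so it voices to [v]. /f/ is a voiceless obstruent between vowels /a/ and /o/, so it voices to [v]. /f/ is a voiceless obstruent between vowels /e/ and /u/, so it voices to [v]. /kifafoefuvovoog/ → kivavoevuvovoog.
Rule 3 (intervocalic voicing): no segment meets the environment; /kivavoevuvovoog/ is unchanged.
Rule 4 (final devoicing): /g/ is a voiced stop in word-final position, so it devoices to [k]. /kivavoevuvovoog/ → kivavoevuvovook.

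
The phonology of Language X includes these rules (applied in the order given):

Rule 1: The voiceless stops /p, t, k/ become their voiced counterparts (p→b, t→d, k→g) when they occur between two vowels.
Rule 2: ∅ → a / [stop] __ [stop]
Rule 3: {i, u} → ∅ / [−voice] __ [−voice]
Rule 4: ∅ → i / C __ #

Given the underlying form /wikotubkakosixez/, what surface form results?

Rule 1 (intervocalic voicing): /k/ is a voiceless stop between vowels /i/ and /o/, so it voices to [g]. /t/ is a voiceless stop between vowels /o/ and /u/, so it voices to [d]. /k/ is a voiceless stop between vowels /a/ and /o/, so it voices to [g]. /wikotubkakosixez/ → wigodubkagosixez.
Rule 2 (stop-cluster a-epenthesis): /b/ and /k/ form a stop–stop cluster, so [a] is inserted between them. /wigodubkagosixez/ → wigodubakagosixez.
Rule 3 (high vowel syncope): /i/ is a high vowel flanked by voiceless consonants /s/ and /x/, so it deletes. /wigodubakagosixez/ → wigodubakagosxez.
Rule 4 (final i-epenthesis): the form ends in the consonant /z/, so [i] is inserted word-finally. /wigodubakagosxez/ → wigodubakagosxezi.

wigodubakagosxezi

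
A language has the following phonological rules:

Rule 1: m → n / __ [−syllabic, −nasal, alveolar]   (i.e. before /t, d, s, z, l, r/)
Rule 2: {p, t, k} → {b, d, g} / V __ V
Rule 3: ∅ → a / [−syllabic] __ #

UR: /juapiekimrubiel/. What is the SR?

juabieginrubiela

Rule 1 (nasal place assimilation): /m/ precedes the alveolar consonant /r/, so it assimilates in place to [n]. /juapiekimrubiel/ → juapiekinrubiel.
Rule 2 (intervocalic voicing): /p/ is a voiceless stop between vowels /a/ and /i/, so it voices to [b]. /k/ is a voiceless stop between vowels /e/ and /i/, so it voices to [g]. /juapiekinrubiel/ → juabieginrubiel.
Rule 3 (final a-epenthesis): the form ends in the consonant /l/, so [a] is inserted word-finally. /juabieginrubiel/ → juabieginrubiela.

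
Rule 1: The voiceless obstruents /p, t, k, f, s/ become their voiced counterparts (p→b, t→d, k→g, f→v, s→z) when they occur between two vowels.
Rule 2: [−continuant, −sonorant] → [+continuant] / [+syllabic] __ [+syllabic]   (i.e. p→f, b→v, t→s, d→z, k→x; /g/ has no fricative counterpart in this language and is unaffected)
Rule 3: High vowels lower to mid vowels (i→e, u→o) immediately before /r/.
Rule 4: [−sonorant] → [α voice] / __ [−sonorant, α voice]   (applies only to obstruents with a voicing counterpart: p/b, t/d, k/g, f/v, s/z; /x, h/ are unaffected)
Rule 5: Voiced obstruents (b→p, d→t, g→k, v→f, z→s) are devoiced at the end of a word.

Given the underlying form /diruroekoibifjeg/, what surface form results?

Rule 1 (intervocalic voicing): /k/ is a voiceless obstruent between vowels /e/ and /o/, so it voices to [g]. /diruroekoibifjeg/ → diruroegoibifjeg.
Rule 2 (intervocalic spirantization): /b/ is a stop between vowels /i/ and /i/, so it spirantizes to the fricative [v]. /diruroegoibifjeg/ → diruroegoivifjeg.
Rule 3 (pre-rhotic lowering): /i/ is a high vowel immediately before /r/, so it lowers to [e]. /u/ is a high vowel immediately before /r/, so it lowers to [o]. /diruroegoivifjeg/ → deroroegoivifjeg.
Rule 4 (regressive voicing assimilation): no segment meets the environment; /deroroegoivifjeg/ is unchanged.
Rule 5 (final devoicing): /g/ is a voiced obstruent in word-final position, so it devoices to [k]. /deroroegoivifjeg/ → deroroegoivifjek.

deroroegoivifjek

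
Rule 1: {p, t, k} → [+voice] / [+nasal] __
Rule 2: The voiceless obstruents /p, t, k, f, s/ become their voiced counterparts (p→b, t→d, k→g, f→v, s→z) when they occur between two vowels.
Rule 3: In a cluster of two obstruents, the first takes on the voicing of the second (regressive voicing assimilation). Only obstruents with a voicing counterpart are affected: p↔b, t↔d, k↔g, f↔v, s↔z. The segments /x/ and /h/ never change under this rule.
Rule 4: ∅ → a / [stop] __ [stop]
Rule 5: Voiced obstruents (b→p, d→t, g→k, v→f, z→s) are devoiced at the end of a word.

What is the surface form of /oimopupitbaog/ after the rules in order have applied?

oimobubidabaok

Rule 1 (post-nasal voicing): no segment meets the environment; /oimopupitbaog/ is unchanged.
Rule 2 (intervocalic voicing): /p/ is a voiceless obstruent between vowels /o/ and /u/, so it voices to [b]. /p/ is a voiceless obstruent between vowels /u/ and /i/, so it voices to [b]. /oimopupitbaog/ → oimobubitbaog.
Rule 3 (regressive voicing assimilation): /t/ precedes the voiced obstruent /b/, so it voices to [d] by assimilation. /oimobubitbaog/ → oimobubidbaog.
Rule 4 (stop-cluster a-epenthesis): /d/ and /b/ form a stop–stop cluster, so [a] is inserted between them. /oimobubidbaog/ → oimobubidabaog.
Rule 5 (final devoicing): /g/ is a voiced obstruent in word-final position, so it devoices to [k]. /oimobubidabaog/ → oimobubidabaok.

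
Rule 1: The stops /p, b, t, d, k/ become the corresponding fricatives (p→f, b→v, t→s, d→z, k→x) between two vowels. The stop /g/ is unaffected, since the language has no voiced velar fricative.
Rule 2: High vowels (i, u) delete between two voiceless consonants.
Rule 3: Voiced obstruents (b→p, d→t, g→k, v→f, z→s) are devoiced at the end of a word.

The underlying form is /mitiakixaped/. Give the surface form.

misiaxxafet

Rule 1 (intervocalic spirantization): /t/ is a stop between vowels /i/ and /i/, so it spirantizes to the fricative [s]. /k/ is a stop between vowels /a/ and /i/, so it spirantizes to the fricative [x]. /p/ is a stop between vowels /a/ and /e/, so it spirantizes to the fricative [f]. /mitiakixaped/ → misiaxixafed.
Rule 2 (high vowel syncope): /i/ is a high vowel flanked by voiceless consonants /x/ and /x/, so it deletes. /misiaxixafed/ → misiaxxafed.
Rule 3 (final devoicing): /d/ is a voiced obstruent in word-final position, so it devoices to [t]. /misiaxxafed/ → misiaxxafet.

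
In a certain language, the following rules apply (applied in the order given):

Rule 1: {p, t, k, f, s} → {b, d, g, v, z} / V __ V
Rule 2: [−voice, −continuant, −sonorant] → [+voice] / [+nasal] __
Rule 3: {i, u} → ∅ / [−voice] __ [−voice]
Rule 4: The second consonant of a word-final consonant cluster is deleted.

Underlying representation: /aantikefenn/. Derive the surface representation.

Rule 1 (intervocalic voicing): /k/ is a voiceless obstruent between vowels /i/ and /e/, so it voices to [g]. /f/ is a voiceless obstruent between vowels /e/ and /e/, so it voices to [v]. /aantikefenn/ → aantigevenn.
Rule 2 (post-nasal voicing): /t/ is a voiceless stop immediately after the nasal /n/, so it voices to [d]. /aantigevenn/ → aandigevenn.
Rule 3 (high vowel syncope): no segment meets the environment; /aandigevenn/ is unchanged.
Rule 4 (final cluster simplification): /n/ is the second consonant of a word-final cluster /nn/, so it deletes. /aandigevenn/ → aandigeven.

aandigeven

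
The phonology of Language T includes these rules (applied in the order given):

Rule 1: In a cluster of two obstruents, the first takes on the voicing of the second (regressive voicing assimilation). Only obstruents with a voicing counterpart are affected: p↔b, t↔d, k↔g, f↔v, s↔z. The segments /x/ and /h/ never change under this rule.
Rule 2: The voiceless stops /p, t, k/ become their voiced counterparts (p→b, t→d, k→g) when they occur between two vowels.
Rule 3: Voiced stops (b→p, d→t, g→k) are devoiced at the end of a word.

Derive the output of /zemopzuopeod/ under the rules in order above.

zemobzuobeot

Rule 1 (regressive voicing assimilation): /p/ precedes the voiced obstruent /z/, so it voices to [b] by assimilation. /zemopzuopeod/ → zemobzuopeod.
Rule 2 (intervocalic voicing): /p/ is a voiceless stop between vowels /o/ and /e/, so it voices to [b]. /zemobzuopeod/ → zemobzuobeod.
Rule 3 (final devoicing): /d/ is a voiced stop in word-final position, so it devoices to [t]. /zemobzuobeod/ → zemobzuobeot.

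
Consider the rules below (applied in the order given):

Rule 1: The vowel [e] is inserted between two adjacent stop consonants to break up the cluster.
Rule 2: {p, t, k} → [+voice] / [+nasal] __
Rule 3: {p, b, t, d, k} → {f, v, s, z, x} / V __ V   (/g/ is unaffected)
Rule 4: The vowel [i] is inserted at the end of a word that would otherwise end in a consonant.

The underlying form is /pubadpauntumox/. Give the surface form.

Rule 1 (stop-cluster e-epenthesis): /d/ and /p/ form a stop–stop cluster, so [e] is inserted between them. /pubadpauntumox/ → pubadepauntumox.
Rule 2 (post-nasal voicing): /t/ is a voiceless stop immediately after the nasal /n/, so it voices to [d]. /pubadepauntumox/ → pubadepaundumox.
Rule 3 (intervocalic spirantization): /b/ is a stop between vowels /u/ and /a/, so it spirantizes to the fricative [v]. /d/ is a stop between vowels /a/ and /e/, so it spirantizes to the fricative [z]. /p/ is a stop between vowels /e/ and /a/, so it spirantizes to the fricative [f]. /pubadepaundumox/ → puvazefaundumox.
Rule 4 (final i-epenthesis): the form ends in the consonant /x/, so [i] is inserted word-finally. /puvazefaundumox/ → puvazefaundumoxi.

puvazefaundumoxi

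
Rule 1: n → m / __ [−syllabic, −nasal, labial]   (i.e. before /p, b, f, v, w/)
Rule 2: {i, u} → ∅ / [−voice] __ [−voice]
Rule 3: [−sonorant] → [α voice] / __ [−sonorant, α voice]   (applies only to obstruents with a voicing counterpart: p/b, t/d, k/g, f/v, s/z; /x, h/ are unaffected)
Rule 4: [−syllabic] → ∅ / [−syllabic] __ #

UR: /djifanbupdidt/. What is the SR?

djifambubdit

Rule 1 (nasal place assimilation): /n/ precedes the labial consonant /b/, so it assimilates in place to [m]. /djifanbupdidt/ → djifambupdidt.
Rule 2 (high vowel syncope): no segment meets the environment; /djifambupdidt/ is unchanged.
Rule 3 (regressive voicing assimilation): /p/ precedes the voiced obstruent /d/, so it voices to [b] by assimilation. /d/ precedes the voiceless obstruent /t/, so it devoices to [t] by assimilation. /djifambupdidt/ → djifambubditt.
Rule 4 (final cluster simplification): /t/ is the second consonant of a word-final cluster /tt/, so it deletes. /djifambubditt/ → djifambubdit.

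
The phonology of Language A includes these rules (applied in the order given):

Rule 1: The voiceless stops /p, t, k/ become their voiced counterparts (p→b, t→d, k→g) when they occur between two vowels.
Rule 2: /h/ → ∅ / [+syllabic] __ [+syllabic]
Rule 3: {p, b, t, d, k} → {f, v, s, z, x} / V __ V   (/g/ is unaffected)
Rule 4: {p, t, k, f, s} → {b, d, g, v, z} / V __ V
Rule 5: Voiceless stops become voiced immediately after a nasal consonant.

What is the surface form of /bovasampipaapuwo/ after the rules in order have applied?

bovazambivaavuwo

Rule 1 (intervocalic voicing): /p/ is a voiceless stop between vowels /i/ and /a/, so it voices to [b]. /p/ is a voiceless stop between vowels /a/ and /u/, so it voices to [b]. /bovasampipaapuwo/ → bovasampibaabuwo.
Rule 2 (intervocalic h-deletion): no segment meets the environment; /bovasampibaabuwo/ is unchanged.
Rule 3 (intervocalic spirantization): /b/ is a stop between vowels /i/ and /a/, so it spirantizes to the fricative [v]. /b/ is a stop between vowels /a/ and /u/, so it spirantizes to the fricative [v]. /bovasampibaabuwo/ → bovasampivaavuwo.
Rule 4 (intervocalic voicing): /s/ is a voiceless obstruent between vowels /a/ and /a/, so it voices to [z]. /bovasampivaavuwo/ → bovazampivaavuwo.
Rule 5 (post-nasal voicing): /p/ is a voiceless stop immediately after the nasal /m/, so it voices to [b]. /bovazampivaavuwo/ → bovazambivaavuwo.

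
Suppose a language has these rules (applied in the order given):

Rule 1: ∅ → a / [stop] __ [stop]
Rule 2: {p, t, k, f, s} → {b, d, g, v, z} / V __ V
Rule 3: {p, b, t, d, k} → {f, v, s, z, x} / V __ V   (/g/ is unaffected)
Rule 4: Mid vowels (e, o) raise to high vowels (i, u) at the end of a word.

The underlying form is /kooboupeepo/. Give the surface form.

koovouveevu

Rule 1 (stop-cluster a-epenthesis): no segment meets the environment; /kooboupeepo/ is unchanged.
Rule 2 (intervocalic voicing): /p/ is a voiceless obstruent between vowels /u/ and /e/, so it voices to [b]. /p/ is a voiceless obstruent between vowels /e/ and /o/, so it voices to [b]. /kooboupeepo/ → kooboubeebo.
Rule 3 (intervocalic spirantization): /b/ is a stop between vowels /o/ and /o/, so it spirantizes to the fricative [v]. /b/ is a stop between vowels /u/ and /e/, so it spirantizes to the fricative [v]. /b/ is a stop between vowels /e/ and /o/, so it spirantizes to the fricative [v]. /kooboubeebo/ → koovouveevo.
Rule 4 (final vowel raising): /o/ is a mid vowel in word-final position, so it raises to [u]. /koovouveevo/ → koovouveevu.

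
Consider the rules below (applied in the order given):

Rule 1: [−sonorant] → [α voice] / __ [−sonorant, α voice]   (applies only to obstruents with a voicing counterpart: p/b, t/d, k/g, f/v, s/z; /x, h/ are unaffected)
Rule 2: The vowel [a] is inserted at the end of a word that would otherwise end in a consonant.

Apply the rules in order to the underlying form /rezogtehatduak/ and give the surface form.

rezoktehadduaka

Rule 1 (regressive voicing assimilation): /g/ precedes the voiceless obstruent /t/, so it devoices to [k] by assimilation. /t/ precedes the voiced obstruent /d/, so it voices to [d] by assimilation. /rezogtehatduak/ → rezoktehadduak.
Rule 2 (final a-epenthesis): the form ends in the consonant /k/, so [a] is inserted word-finally. /rezoktehadduak/ → rezoktehadduaka.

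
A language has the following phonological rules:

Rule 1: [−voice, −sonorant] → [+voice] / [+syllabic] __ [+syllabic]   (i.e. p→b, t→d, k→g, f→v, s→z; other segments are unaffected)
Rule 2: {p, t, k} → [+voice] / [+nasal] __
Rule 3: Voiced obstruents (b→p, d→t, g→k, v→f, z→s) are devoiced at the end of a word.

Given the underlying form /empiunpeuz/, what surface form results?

Rule 1 (intervocalic voicing): no segment meets the environment; /empiunpeuz/ is unchanged.
Rule 2 (post-nasal voicing): /p/ is a voiceless stop immediately after the nasal /m/, so it voices to [b]. /p/ is a voiceless stop immediately after the nasal /n/, so it voices to [b]. /empiunpeuz/ → embiunbeuz.
Rule 3 (final devoicing): /z/ is a voiced obstruent in word-final position, so it devoices to [s]. /embiunbeuz/ → embiunbeus.

embiunbeus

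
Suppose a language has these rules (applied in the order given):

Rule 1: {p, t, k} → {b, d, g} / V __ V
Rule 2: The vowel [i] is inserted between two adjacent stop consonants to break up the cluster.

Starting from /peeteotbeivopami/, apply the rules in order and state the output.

Rule 1 (intervocalic voicing): /t/ is a voiceless stop between vowels /e/ and /e/, so it voices to [d]. /p/ is a voiceless stop between vowels /o/ and /a/, so it voices to [b]. /peeteotbeivopami/ → peedeotbeivobami.
Rule 2 (stop-cluster i-epenthesis): /t/ and /b/ form a stop–stop cluster, so [i] is inserted between them. /peedeotbeivobami/ → peedeotibeivobami.

peedeotibeivobami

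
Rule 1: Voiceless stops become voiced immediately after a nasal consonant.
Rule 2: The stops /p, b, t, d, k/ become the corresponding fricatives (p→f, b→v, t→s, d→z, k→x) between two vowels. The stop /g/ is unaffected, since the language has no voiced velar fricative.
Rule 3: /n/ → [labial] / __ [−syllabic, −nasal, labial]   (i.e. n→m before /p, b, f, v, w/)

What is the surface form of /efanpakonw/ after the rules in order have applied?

Rule 1 (post-nasal voicing): /p/ is a voiceless stop immediately after the nasal /n/, so it voices to [b]. /efanpakonw/ → efanbakonw.
Rule 2 (intervocalic spirantization): /k/ is a stop between vowels /a/ and /o/, so it spirantizes to the fricative [x]. /efanbakonw/ → efanbaxonw.
Rule 3 (nasal place assimilation): /n/ precedes the labial consonant /b/, so it assimilates in place to [m]. /n/ precedes the labial consonant /w/, so it assimilates in place to [m]. /efanbaxonw/ → efambaxomw.

efambaxomw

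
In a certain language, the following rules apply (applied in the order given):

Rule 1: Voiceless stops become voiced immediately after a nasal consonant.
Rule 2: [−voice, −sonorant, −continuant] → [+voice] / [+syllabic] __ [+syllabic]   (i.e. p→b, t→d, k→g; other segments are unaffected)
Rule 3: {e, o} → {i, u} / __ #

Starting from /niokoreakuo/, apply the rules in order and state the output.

niogoreaguu

Rule 1 (post-nasal voicing): no segment meets the environment; /niokoreakuo/ is unchanged.
Rule 2 (intervocalic voicing): /k/ is a voiceless stop between vowels /o/ and /o/, so it voices to [g]. /k/ is a voiceless stop between vowels /a/ and /u/, so it voices to [g]. /niokoreakuo/ → niogoreaguo.
Rule 3 (final vowel raising): /o/ is a mid vowel in word-final position, so it raises to [u]. /niogoreaguo/ → niogoreaguu.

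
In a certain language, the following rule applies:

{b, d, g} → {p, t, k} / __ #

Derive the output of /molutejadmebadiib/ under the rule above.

molutejadmebadiip

Scanning /molutejadmebadiib/: /d/ at position 9 is not in the conditioning environment; /b/ at position 12 is not in the conditioning environment; /d/ at position 14 is not in the conditioning environment; /b/ is a voiced stop in word-final position, so it devoices to [p].
Result: [molutejadmebadiip].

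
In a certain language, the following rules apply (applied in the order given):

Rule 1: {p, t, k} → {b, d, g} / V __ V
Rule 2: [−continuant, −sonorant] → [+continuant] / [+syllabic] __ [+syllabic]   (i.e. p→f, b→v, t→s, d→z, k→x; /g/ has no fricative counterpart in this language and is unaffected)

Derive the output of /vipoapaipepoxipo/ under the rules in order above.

Rule 1 (intervocalic voicing): /p/ is a voiceless stop between vowels /i/ and /o/, so it voices to [b]. /p/ is a voiceless stop between vowels /a/ and /a/, so it voices to [b]. /p/ is a voiceless stop between vowels /i/ and /e/, so it voices to [b]. /p/ is a voiceless stop between vowels /e/ and /o/, so it voices to [b]. /p/ is a voiceless stop between vowels /i/ and /o/, so it voices to [b]. /vipoapaipepoxipo/ → viboabaibeboxibo.
Rule 2 (intervocalic spirantization): /b/ is a stop between vowels /i/ and /o/, so it spirantizes to the fricative [v]. /b/ is a stop between vowels /a/ and /a/, so it spirantizes to the fricative [v]. /b/ is a stop between vowels /i/ and /e/, so it spirantizes to the fricative [v]. /b/ is a stop between vowels /e/ and /o/, so it spirantizes to the fricative [v]. /b/ is a stop between vowels /i/ and /o/, so it spirantizes to the fricative [v]. /viboabaibeboxibo/ → vivoavaivevoxivo.

vivoavaivevoxivo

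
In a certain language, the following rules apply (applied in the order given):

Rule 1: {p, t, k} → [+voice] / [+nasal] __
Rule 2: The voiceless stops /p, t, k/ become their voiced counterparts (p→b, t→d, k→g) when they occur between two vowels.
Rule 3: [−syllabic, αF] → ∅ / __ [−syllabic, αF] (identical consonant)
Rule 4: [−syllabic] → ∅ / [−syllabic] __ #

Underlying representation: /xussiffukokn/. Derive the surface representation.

Rule 1 (post-nasal voicing): no segment meets the environment; /xussiffukokn/ is unchanged.
Rule 2 (intervocalic voicing): /k/ is a voiceless stop between vowels /u/ and /o/, so it voices to [g]. /xussiffukokn/ → xussiffugokn.
Rule 3 (degemination): /ss/ is a geminate; the first /s/ deletes. /ff/ is a geminate; the first /f/ deletes. /xussiffugokn/ → xusifugokn.
Rule 4 (final cluster simplification): /n/ is the second consonant of a word-final cluster /kn/, so it deletes. /xusifugokn/ → xusifugok.

xusifugok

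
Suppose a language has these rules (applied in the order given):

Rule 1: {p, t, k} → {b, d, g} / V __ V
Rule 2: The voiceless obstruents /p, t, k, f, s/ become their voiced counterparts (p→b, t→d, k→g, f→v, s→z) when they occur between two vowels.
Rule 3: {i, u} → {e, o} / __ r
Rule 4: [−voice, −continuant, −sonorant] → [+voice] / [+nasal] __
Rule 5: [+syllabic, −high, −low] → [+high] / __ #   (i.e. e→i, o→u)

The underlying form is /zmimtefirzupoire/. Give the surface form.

Rule 1 (intervocalic voicing): /p/ is a voiceless stop between vowels /u/ and /o/, so it voices to [b]. /zmimtefirzupoire/ → zmimtefirzuboire.
Rule 2 (intervocalic voicing): /f/ is a voiceless obstruent between vowels /e/ and /i/, so it voices to [v]. /zmimtefirzuboire/ → zmimtevirzuboire.
Rule 3 (pre-rhotic lowering): /i/ is a high vowel immediately before /r/, so it lowers to [e]. /i/ is a high vowel immediately before /r/, so it lowers to [e]. /zmimtevirzuboire/ → zmimteverzuboere.
Rule 4 (post-nasal voicing): /t/ is a voiceless stop immediately after the nasal /m/, so it voices to [d]. /zmimteverzuboere/ → zmimdeverzuboere.
Rule 5 (final vowel raising): /e/ is a mid vowel in word-final position, so it raises to [i]. /zmimdeverzuboere/ → zmimdeverzuboeri.

zmimdeverzuboeri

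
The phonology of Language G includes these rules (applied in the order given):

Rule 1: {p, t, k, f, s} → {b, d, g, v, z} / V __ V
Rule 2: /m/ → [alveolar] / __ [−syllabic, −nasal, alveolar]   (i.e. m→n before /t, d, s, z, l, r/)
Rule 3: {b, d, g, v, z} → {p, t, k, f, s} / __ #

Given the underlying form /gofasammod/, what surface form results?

Rule 1 (intervocalic voicing): /f/ is a voiceless obstruent between vowels /o/ and /a/, so it voices to [v]. /s/ is a voiceless obstruent between vowels /a/ and /a/, so it voices to [z]. /gofasammod/ → govazammod.
Rule 2 (nasal place assimilation): no segment meets the environment; /govazammod/ is unchanged.
Rule 3 (final devoicing): /d/ is a voiced obstruent in word-final position, so it devoices to [t]. /govazammod/ → govazammot.

govazammot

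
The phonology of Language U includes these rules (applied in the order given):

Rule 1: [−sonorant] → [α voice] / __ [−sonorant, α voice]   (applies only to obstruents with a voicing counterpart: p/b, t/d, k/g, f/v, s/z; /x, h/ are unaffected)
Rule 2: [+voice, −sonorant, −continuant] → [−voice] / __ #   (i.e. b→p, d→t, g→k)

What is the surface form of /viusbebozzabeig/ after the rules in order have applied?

viuzbebozzabeik

Rule 1 (regressive voicing assimilation): /s/ precedes the voiced obstruent /b/, so it voices to [z] by assimilation. /viusbebozzabeig/ → viuzbebozzabeig.
Rule 2 (final devoicing): /g/ is a voiced stop in word-final position, so it devoices to [k]. /viuzbebozzabeig/ → viuzbebozzabeik.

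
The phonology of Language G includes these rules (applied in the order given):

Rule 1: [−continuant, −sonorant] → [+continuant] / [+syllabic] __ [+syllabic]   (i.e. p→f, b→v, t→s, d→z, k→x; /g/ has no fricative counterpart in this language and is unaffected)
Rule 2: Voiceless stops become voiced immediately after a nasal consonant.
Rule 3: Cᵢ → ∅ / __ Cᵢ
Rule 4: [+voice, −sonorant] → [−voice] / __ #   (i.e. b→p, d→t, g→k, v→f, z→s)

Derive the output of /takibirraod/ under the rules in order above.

Rule 1 (intervocalic spirantization): /k/ is a stop between vowels /a/ and /i/, so it spirantizes to the fricative [x]. /b/ is a stop between vowels /i/ and /i/, so it spirantizes to the fricative [v]. /takibirraod/ → taxivirraod.
Rule 2 (post-nasal voicing): no segment meets the environment; /taxivirraod/ is unchanged.
Rule 3 (degemination): /rr/ is a geminate; the first /r/ deletes. /taxivirraod/ → taxiviraod.
Rule 4 (final devoicing): /d/ is a voiced obstruent in word-final position, so it devoices to [t]. /taxiviraod/ → taxiviraot.

taxiviraot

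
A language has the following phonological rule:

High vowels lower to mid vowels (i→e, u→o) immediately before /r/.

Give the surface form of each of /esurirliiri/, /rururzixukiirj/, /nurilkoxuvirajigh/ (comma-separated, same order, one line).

esorerlieri, rororzixukierj, norilkoxuverajigh

/esurirliiri/: /u/ is a high vowel immediately before /r/, so it lowers to [o]. /i/ is a high vowel immediately before /r/, so it lowers to [e]. /i/ is a high vowel immediately before /r/, so it lowers to [e]. → [esorerlieri].
/rururzixukiirj/: /u/ is a high vowel immediately before /r/, so it lowers to [o]. /u/ is a high vowel immediately before /r/, so it lowers to [o]. /i/ is a high vowel immediately before /r/, so it lowers to [e]. → [rororzixukierj].
/nurilkoxuvirajigh/: /u/ is a high vowel immediately before /r/, so it lowers to [o]. /i/ is a high vowel immediately before /r/, so it lowers to [e]. → [norilkoxuverajigh].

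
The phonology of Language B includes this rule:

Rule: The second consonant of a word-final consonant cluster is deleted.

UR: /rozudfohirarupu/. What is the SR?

No segment of /rozudfohirarupu/ meets the structural description of the rule, so the form surfaces unchanged.

rozudfohirarupu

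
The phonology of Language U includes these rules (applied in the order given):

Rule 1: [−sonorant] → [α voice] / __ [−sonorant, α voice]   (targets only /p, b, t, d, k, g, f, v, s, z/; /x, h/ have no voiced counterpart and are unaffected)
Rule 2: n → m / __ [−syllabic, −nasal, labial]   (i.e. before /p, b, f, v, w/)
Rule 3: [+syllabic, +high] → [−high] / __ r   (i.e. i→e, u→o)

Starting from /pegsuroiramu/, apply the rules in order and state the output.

Rule 1 (regressive voicing assimilation): /g/ precedes the voiceless obstruent /s/, so it devoices to [k] by assimilation. /pegsuroiramu/ → peksuroiramu.
Rule 2 (nasal place assimilation): no segment meets the environment; /peksuroiramu/ is unchanged.
Rule 3 (pre-rhotic lowering): /u/ is a high vowel immediately before /r/, so it lowers to [o]. /i/ is a high vowel immediately before /r/, so it lowers to [e]. /peksuroiramu/ → peksoroeramu.

peksoroeramu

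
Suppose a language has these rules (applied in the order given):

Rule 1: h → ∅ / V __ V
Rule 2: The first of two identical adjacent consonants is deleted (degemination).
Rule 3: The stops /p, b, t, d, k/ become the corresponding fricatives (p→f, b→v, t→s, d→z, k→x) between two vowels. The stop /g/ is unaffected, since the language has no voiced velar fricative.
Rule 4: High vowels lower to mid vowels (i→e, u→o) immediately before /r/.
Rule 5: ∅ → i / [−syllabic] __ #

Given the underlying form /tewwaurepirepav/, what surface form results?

Rule 1 (intervocalic h-deletion): no segment meets the environment; /tewwaurepirepav/ is unchanged.
Rule 2 (degemination): /ww/ is a geminate; the first /w/ deletes. /tewwaurepirepav/ → tewaurepirepav.
Rule 3 (intervocalic spirantization): /p/ is a stop between vowels /e/ and /i/, so it spirantizes to the fricative [f]. /p/ is a stop between vowels /e/ and /a/, so it spirantizes to the fricative [f]. /tewaurepirepav/ → tewaurefirefav.
Rule 4 (pre-rhotic lowering): /u/ is a high vowel immediately before /r/, so it lowers to [o]. /i/ is a high vowel immediately before /r/, so it lowers to [e]. /tewaurefirefav/ → tewaoreferefav.
Rule 5 (final i-epenthesis): the form ends in the consonant /v/, so [i] is inserted word-finally. /tewaoreferefav/ → tewaoreferefavi.

tewaoreferefavi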